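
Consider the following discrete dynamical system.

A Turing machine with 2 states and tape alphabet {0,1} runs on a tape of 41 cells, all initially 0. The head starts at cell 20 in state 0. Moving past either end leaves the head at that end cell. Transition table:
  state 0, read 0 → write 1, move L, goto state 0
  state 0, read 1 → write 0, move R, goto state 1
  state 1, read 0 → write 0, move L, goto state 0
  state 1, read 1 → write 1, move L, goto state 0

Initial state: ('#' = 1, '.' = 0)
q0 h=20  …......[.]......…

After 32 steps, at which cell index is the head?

gen 0: q0 h=20  …......[.]......…
gen 1: q0 h=19  …......[.]#.....…
gen 2: q0 h=18  …......[.]##....…
gen 3: q0 h=17  …......[.]###...…
gen 4: q0 h=16  …......[.]####..…
gen 5: q0 h=15  …......[.]#####.…
gen 6: q0 h=14  …......[.]######…
gen 7: q0 h=13  …......[.]######…
gen 8: q0 h=12  …......[.]######…
gen 9: q0 h=11  …......[.]######…
gen 10: q0 h=10  …......[.]######…
gen 11: q0 h= 9  …......[.]######…
gen 12: q0 h= 8  …......[.]######…
gen 13: q0 h= 7  …......[.]######…
gen 14: q0 h= 6  |......[.]######…
gen 15: q0 h= 5  |.....[.]######…
gen 16: q0 h= 4  |....[.]######…
gen 17: q0 h= 3  |...[.]######…
gen 18: q0 h= 2  |..[.]######…
gen 19: q0 h= 1  |.[.]######…
gen 20: q0 h= 0  |[.]######…
gen 21: q0 h= 0  |[#]######…
gen 22: q1 h= 1  |.[#]######…
gen 23: q0 h= 0  |[.]######…
gen 24: q0 h= 0  |[#]######…
gen 25: q1 h= 1  |.[#]######…
gen 26: q0 h= 0  |[.]######…
gen 27: q0 h= 0  |[#]######…
gen 28: q1 h= 1  |.[#]######…
gen 29: q0 h= 0  |[.]######…
gen 30: q0 h= 0  |[#]######…
gen 31: q1 h= 1  |.[#]######…
gen 32: q0 h= 0  |[.]######…

0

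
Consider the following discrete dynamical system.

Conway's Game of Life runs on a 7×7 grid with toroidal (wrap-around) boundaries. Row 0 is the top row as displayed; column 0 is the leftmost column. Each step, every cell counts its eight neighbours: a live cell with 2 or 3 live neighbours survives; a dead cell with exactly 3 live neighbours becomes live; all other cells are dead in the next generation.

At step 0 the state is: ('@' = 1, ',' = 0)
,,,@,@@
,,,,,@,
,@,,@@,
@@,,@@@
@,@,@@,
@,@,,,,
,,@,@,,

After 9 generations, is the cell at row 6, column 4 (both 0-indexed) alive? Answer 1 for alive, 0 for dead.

0

[0] ,,,@,@@
,,,,,@,
,@,,@@,
@@,,@@@
@,@,@@,
@,@,,,,
,,@,@,,
[1] ,,,@,@@
,,,,,,,
,@,,,,,
,,@,,,,
,,@,@,,
,,@,@@@
,@@,@@@
[2] @,@@,,@
,,,,,,,
,,,,,,,
,@@@,,,
,@@,@,,
@,@,,,@
,@@,,,,
[3] @,@@,,,
,,,,,,,
,,@,,,,
,@,@,,,
,,,,,,,
@,,,,,,
,,,,,,,
[4] ,,,,,,,
,@@@,,,
,,@,,,,
,,@,,,,
,,,,,,,
,,,,,,,
,@,,,,,
[5] ,@,,,,,
,@@@,,,
,,,,,,,
,,,,,,,
,,,,,,,
,,,,,,,
,,,,,,,
[6] ,@,,,,,
,@@,,,,
,,@,,,,
,,,,,,,
,,,,,,,
,,,,,,,
,,,,,,,
[7] ,@@,,,,
,@@,,,,
,@@,,,,
,,,,,,,
,,,,,,,
,,,,,,,
,,,,,,,
[8] ,@@,,,,
@,,@,,,
,@@,,,,
,,,,,,,
,,,,,,,
,,,,,,,
,,,,,,,
[9] ,@@,,,,
@,,@,,,
,@@,,,,
,,,,,,,
,,,,,,,
,,,,,,,
,,,,,,,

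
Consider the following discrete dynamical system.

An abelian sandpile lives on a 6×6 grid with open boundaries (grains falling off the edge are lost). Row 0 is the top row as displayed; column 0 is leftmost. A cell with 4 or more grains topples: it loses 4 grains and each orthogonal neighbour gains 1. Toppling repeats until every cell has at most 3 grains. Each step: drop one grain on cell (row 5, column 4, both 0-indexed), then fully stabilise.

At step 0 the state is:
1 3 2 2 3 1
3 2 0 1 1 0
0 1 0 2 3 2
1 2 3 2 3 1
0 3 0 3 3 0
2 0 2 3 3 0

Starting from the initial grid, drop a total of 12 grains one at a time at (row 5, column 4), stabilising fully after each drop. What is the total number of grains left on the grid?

60

k=0  1 3 2 2 3 1
3 2 0 1 1 0
0 1 0 2 3 2
1 2 3 2 3 1
0 3 0 3 3 0
2 0 2 3 3 0
k=1  1 3 2 2 3 1
3 2 0 2 2 0
0 1 2 0 1 3
1 3 0 2 2 2
0 3 2 2 2 1
2 0 3 1 2 1
k=2  1 3 2 2 3 1
3 2 0 2 2 0
0 1 2 0 1 3
1 3 0 2 2 2
0 3 2 2 2 1
2 0 3 1 3 1
k=3  1 3 2 2 3 1
3 2 0 2 2 0
0 1 2 0 1 3
1 3 0 2 2 2
0 3 2 2 3 1
2 0 3 2 0 2
k=4  1 3 2 2 3 1
3 2 0 2 2 0
0 1 2 0 1 3
1 3 0 2 2 2
0 3 2 2 3 1
2 0 3 2 1 2
k=5  1 3 2 2 3 1
3 2 0 2 2 0
0 1 2 0 1 3
1 3 0 2 2 2
0 3 2 2 3 1
2 0 3 2 2 2
k=6  1 3 2 2 3 1
3 2 0 2 2 0
0 1 2 0 1 3
1 3 0 2 2 2
0 3 2 2 3 1
2 0 3 2 3 2
k=7  1 3 2 2 3 1
3 2 0 2 2 0
0 1 2 0 1 3
1 3 0 2 3 2
0 3 2 3 0 2
2 0 3 3 1 3
k=8  1 3 2 2 3 1
3 2 0 2 2 0
0 1 2 0 1 3
1 3 0 2 3 2
0 3 2 3 0 2
2 0 3 3 2 3
k=9  1 3 2 2 3 1
3 2 0 2 2 0
0 1 2 0 1 3
1 3 0 2 3 2
0 3 2 3 0 2
2 0 3 3 3 3
k=10  1 3 2 2 3 1
3 2 0 2 2 0
0 2 2 0 1 3
2 0 2 3 3 2
1 1 1 1 2 3
2 2 1 2 2 0
k=11  1 3 2 2 3 1
3 2 0 2 2 0
0 2 2 0 1 3
2 0 2 3 3 2
1 1 1 1 2 3
2 2 1 2 3 0
k=12  1 3 2 2 3 1
3 2 0 2 2 0
0 2 2 0 1 3
2 0 2 3 3 2
1 1 1 1 3 3
2 2 1 3 0 1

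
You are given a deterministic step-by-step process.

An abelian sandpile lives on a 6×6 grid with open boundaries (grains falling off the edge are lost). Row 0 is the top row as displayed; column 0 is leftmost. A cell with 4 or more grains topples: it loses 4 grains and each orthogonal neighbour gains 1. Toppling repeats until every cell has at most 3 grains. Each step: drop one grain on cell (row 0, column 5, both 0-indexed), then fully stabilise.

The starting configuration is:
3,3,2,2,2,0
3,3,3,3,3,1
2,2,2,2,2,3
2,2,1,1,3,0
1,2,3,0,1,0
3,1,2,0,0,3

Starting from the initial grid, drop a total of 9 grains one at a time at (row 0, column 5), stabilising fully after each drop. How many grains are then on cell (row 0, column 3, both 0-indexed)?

step 0: 3,3,2,2,2,0
3,3,3,3,3,1
2,2,2,2,2,3
2,2,1,1,3,0
1,2,3,0,1,0
3,1,2,0,0,3
step 1: 3,3,2,2,2,1
3,3,3,3,3,1
2,2,2,2,2,3
2,2,1,1,3,0
1,2,3,0,1,0
3,1,2,0,0,3
step 2: 3,3,2,2,2,2
3,3,3,3,3,1
2,2,2,2,2,3
2,2,1,1,3,0
1,2,3,0,1,0
3,1,2,0,0,3
step 3: 3,3,2,2,2,3
3,3,3,3,3,1
2,2,2,2,2,3
2,2,1,1,3,0
1,2,3,0,1,0
3,1,2,0,0,3
step 4: 3,3,2,2,3,0
3,3,3,3,3,2
2,2,2,2,2,3
2,2,1,1,3,0
1,2,3,0,1,0
3,1,2,0,0,3
step 5: 3,3,2,2,3,1
3,3,3,3,3,2
2,2,2,2,2,3
2,2,1,1,3,0
1,2,3,0,1,0
3,1,2,0,0,3
step 6: 3,3,2,2,3,2
3,3,3,3,3,2
2,2,2,2,2,3
2,2,1,1,3,0
1,2,3,0,1,0
3,1,2,0,0,3
step 7: 3,3,2,2,3,3
3,3,3,3,3,2
2,2,2,2,2,3
2,2,1,1,3,0
1,2,3,0,1,0
3,1,2,0,0,3
step 8: 1,2,1,1,2,2
2,3,3,3,3,1
0,1,1,1,2,1
3,3,2,3,0,2
1,2,3,0,2,0
3,1,2,0,0,3
step 9: 1,2,1,1,2,3
2,3,3,3,3,1
0,1,1,1,2,1
3,3,2,3,0,2
1,2,3,0,2,0
3,1,2,0,0,3

1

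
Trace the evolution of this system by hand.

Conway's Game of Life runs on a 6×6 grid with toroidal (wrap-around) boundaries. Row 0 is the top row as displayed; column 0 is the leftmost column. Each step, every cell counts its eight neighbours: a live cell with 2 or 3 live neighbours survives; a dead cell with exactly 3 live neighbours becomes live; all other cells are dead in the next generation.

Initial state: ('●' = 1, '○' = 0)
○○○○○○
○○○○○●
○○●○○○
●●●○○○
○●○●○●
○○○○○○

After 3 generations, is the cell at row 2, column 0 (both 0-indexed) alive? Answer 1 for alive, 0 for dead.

gen 0: ○○○○○○
○○○○○●
○○●○○○
●●●○○○
○●○●○●
○○○○○○
gen 1: ○○○○○○
○○○○○○
●○●○○○
●○○●○○
○●○○○○
○○○○○○
gen 2: ○○○○○○
○○○○○○
○●○○○○
●○●○○○
○○○○○○
○○○○○○
gen 3: ○○○○○○
○○○○○○
○●○○○○
○●○○○○
○○○○○○
○○○○○○

0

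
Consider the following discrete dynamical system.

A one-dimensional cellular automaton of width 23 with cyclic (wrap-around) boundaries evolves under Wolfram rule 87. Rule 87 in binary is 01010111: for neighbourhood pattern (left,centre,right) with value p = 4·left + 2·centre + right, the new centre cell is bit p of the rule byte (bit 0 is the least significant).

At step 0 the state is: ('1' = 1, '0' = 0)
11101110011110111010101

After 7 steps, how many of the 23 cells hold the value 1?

0) 11101110011110111010101
1) 00100011100010001010100
2) 11111100111111111010111
3) 00000111000000001010000
4) 11111001111111111011111
5) 00001110000000001000000
6) 11110011111111111111111
7) 00011100000000000000000

3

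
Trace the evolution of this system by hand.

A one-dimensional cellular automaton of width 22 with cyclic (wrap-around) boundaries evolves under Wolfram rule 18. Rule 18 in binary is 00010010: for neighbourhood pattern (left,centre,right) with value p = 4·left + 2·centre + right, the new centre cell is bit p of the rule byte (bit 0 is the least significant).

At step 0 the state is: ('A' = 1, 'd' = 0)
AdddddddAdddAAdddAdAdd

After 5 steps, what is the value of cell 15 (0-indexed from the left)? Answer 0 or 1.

0

gen 0: AdddddddAdddAAdddAdAdd
gen 1: dAdddddAdAdAddAdAdddAA
gen 2: ddAdddAdddddAAdddAdAdd
gen 3: dAdAdAdAdddAddAdAdddAd
gen 4: AdddddddAdAdAAdddAdAdA
gen 5: dAdddddAddddddAdAddddd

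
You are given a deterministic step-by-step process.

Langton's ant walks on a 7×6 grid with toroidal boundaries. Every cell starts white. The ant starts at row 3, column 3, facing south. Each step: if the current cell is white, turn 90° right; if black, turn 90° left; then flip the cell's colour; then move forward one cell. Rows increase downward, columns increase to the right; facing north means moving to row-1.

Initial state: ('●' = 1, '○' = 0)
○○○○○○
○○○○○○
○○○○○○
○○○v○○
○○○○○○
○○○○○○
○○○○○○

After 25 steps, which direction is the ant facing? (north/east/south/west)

west

t=0: ○○○○○○
○○○○○○
○○○○○○
○○○v○○
○○○○○○
○○○○○○
○○○○○○
t=1: ○○○○○○
○○○○○○
○○○○○○
○○<●○○
○○○○○○
○○○○○○
○○○○○○
t=2: ○○○○○○
○○○○○○
○○^○○○
○○●●○○
○○○○○○
○○○○○○
○○○○○○
t=3: ○○○○○○
○○○○○○
○○●>○○
○○●●○○
○○○○○○
○○○○○○
○○○○○○
t=4: ○○○○○○
○○○○○○
○○●●○○
○○●v○○
○○○○○○
○○○○○○
○○○○○○
t=5: ○○○○○○
○○○○○○
○○●●○○
○○●○>○
○○○○○○
○○○○○○
○○○○○○
t=6: ○○○○○○
○○○○○○
○○●●○○
○○●○●○
○○○○v○
○○○○○○
○○○○○○
t=7: ○○○○○○
○○○○○○
○○●●○○
○○●○●○
○○○<●○
○○○○○○
○○○○○○
t=8: ○○○○○○
○○○○○○
○○●●○○
○○●^●○
○○○●●○
○○○○○○
○○○○○○
t=9: ○○○○○○
○○○○○○
○○●●○○
○○●●>○
○○○●●○
○○○○○○
○○○○○○
t=10: ○○○○○○
○○○○○○
○○●●^○
○○●●○○
○○○●●○
○○○○○○
○○○○○○
t=11: ○○○○○○
○○○○○○
○○●●●>
○○●●○○
○○○●●○
○○○○○○
○○○○○○
t=12: ○○○○○○
○○○○○○
○○●●●●
○○●●○v
○○○●●○
○○○○○○
○○○○○○
t=13: ○○○○○○
○○○○○○
○○●●●●
○○●●<●
○○○●●○
○○○○○○
○○○○○○
t=14: ○○○○○○
○○○○○○
○○●●^●
○○●●●●
○○○●●○
○○○○○○
○○○○○○
t=15: ○○○○○○
○○○○○○
○○●<○●
○○●●●●
○○○●●○
○○○○○○
○○○○○○
t=16: ○○○○○○
○○○○○○
○○●○○●
○○●v●●
○○○●●○
○○○○○○
○○○○○○
t=17: ○○○○○○
○○○○○○
○○●○○●
○○●○>●
○○○●●○
○○○○○○
○○○○○○
t=18: ○○○○○○
○○○○○○
○○●○^●
○○●○○●
○○○●●○
○○○○○○
○○○○○○
t=19: ○○○○○○
○○○○○○
○○●○●>
○○●○○●
○○○●●○
○○○○○○
○○○○○○
t=20: ○○○○○○
○○○○○^
○○●○●○
○○●○○●
○○○●●○
○○○○○○
○○○○○○
t=21: ○○○○○○
>○○○○●
○○●○●○
○○●○○●
○○○●●○
○○○○○○
○○○○○○
t=22: ○○○○○○
●○○○○●
v○●○●○
○○●○○●
○○○●●○
○○○○○○
○○○○○○
t=23: ○○○○○○
●○○○○●
●○●○●<
○○●○○●
○○○●●○
○○○○○○
○○○○○○
t=24: ○○○○○○
●○○○○^
●○●○●●
○○●○○●
○○○●●○
○○○○○○
○○○○○○
t=25: ○○○○○○
●○○○<○
●○●○●●
○○●○○●
○○○●●○
○○○○○○
○○○○○○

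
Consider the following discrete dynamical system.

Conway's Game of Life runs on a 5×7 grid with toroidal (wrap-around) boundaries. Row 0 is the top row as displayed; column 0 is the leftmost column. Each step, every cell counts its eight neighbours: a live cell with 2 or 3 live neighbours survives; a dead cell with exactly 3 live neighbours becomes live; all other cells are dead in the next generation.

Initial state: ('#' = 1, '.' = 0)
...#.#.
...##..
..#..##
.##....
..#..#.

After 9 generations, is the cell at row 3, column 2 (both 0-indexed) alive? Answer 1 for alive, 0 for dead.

[0] ...#.#.
...##..
..#..##
.##....
..#..#.
[1] ..##.#.
..##..#
.##.##.
.###.##
.####..
[2] .....#.
......#
.......
......#
#.....#
[3] #....#.
.......
.......
#.....#
#....##
[4] #....#.
.......
.......
#....#.
.#...#.
[5] ......#
.......
.......
......#
##..##.
[6] #....##
.......
.......
#....##
#....#.
[7] #....#.
......#
......#
#....#.
.#..#..
[8] #....##
#....##
#....##
#....##
##..##.
[9] .......
.#..#..
.#..#..
.......
.#..#..

0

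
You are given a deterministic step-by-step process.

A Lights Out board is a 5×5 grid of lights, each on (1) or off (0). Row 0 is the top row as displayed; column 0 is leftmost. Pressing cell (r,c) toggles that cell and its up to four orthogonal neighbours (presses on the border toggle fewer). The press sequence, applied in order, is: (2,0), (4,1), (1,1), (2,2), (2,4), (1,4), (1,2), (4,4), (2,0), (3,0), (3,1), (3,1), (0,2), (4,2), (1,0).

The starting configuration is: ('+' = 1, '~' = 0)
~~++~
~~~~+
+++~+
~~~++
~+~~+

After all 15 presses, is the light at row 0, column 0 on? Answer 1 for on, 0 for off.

1

0) ~~++~
~~~~+
+++~+
~~~++
~+~~+
1) ~~++~
+~~~+
~~+~+
+~~++
~+~~+
2) ~~++~
+~~~+
~~+~+
++~++
+~+~+
3) ~+++~
~++~+
~++~+
++~++
+~+~+
4) ~+++~
~+~~+
~~~++
+++++
+~+~+
5) ~+++~
~+~~~
~~~~~
++++~
+~+~+
6) ~++++
~+~++
~~~~+
++++~
+~+~+
7) ~+~++
~~+~+
~~+~+
++++~
+~+~+
8) ~+~++
~~+~+
~~+~+
+++++
+~++~
9) ~+~++
+~+~+
+++~+
~++++
+~++~
10) ~+~++
+~+~+
~++~+
+~+++
~~++~
11) ~+~++
+~+~+
~~+~+
~+~++
~+++~
12) ~+~++
+~+~+
~++~+
+~+++
~~++~
13) ~~+~+
+~~~+
~++~+
+~+++
~~++~
14) ~~+~+
+~~~+
~++~+
+~~++
~+~~~
15) +~+~+
~+~~+
+++~+
+~~++
~+~~~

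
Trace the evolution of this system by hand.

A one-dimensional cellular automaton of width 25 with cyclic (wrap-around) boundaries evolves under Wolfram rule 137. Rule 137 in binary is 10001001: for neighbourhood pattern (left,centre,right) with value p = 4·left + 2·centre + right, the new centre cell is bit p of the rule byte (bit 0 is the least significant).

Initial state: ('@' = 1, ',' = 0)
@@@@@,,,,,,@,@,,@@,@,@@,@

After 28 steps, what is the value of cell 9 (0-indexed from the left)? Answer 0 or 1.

k=0  @@@@@,,,,,,@,@,,@@,@,@@,@
k=1  @@@@,,@@@@,,,,,,@,,,,@,,@
k=2  @@@,,,@@@,,@@@@,,,@@,,,,@
k=3  @@,,@,@@,,,@@@,,@,@,,@@,@
k=4  @,,,,,@,,@,@@,,,,,,,,@,,@
k=5  ,,@@@,,,,,,@,,@@@@@@,,,,@
k=6  ,,@@,,@@@@,,,,@@@@@,,@@,,
k=7  @,@,,,@@@,,@@,@@@@,,,@,,@
k=8  ,,,,@,@@,,,@,,@@@,,@,,,,@
k=9  ,@@,,,@,,@,,,,@@,,,,,@@,,
k=10  ,@,,@,,,,,,@@,@,,@@@,@,,@
k=11  ,,,,,,@@@@,@,,,,,@@,,,,,,
k=12  @@@@@,@@@,,,,@@@,@,,@@@@@
k=13  @@@@,,@@,,@@,@@,,,,,@@@@@
k=14  @@@,,,@,,,@,,@,,@@@,@@@@@
k=15  @@,,@,,,@,,,,,,,@@,,@@@@@
k=16  @,,,,,@,,,@@@@@,@,,,@@@@@
k=17  ,,@@@,,,@,@@@@,,,,@,@@@@@
k=18  ,,@@,,@,,,@@@,,@@,,,@@@@,
k=19  @,@,,,,,@,@@,,,@,,@,@@@,,
k=20  ,,,,@@@,,,@,,@,,,,,,@@,,,
k=21  @@@,@@,,@,,,,,,@@@@,@,,@@
k=22  @@,,@,,,,,@@@@,@@@,,,,,@@
k=23  @,,,,,@@@,@@@,,@@,,@@@,@@
k=24  ,,@@@,@@,,@@,,,@,,,@@,,@@
k=25  ,,@@,,@,,,@,,@,,,@,@,,,@,
k=26  @,@,,,,,@,,,,,,@,,,,,@,,,
k=27  ,,,,@@@,,,@@@@,,,@@@,,,@,
k=28  @@@,@@,,@,@@@,,@,@@,,@,,,

0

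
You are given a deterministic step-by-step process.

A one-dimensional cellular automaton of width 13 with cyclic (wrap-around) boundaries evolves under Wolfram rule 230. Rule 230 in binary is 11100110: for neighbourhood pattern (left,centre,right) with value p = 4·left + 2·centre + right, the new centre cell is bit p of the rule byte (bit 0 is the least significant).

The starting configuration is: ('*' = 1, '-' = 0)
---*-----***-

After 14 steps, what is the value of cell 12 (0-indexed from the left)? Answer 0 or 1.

1

t=0: ---*-----***-
t=1: --**----*-**-
t=2: -*-*---***-*-
t=3: ****--*-****-
t=4: -***-***-****
t=5: *-***-***-***
t=6: **-***-***-**
t=7: ***-***-***-*
t=8: ****-***-***-
t=9: -****-***-***
t=10: *-****-***-**
t=11: **-****-***-*
t=12: ***-****-***-
t=13: -***-****-***
t=14: *-***-****-**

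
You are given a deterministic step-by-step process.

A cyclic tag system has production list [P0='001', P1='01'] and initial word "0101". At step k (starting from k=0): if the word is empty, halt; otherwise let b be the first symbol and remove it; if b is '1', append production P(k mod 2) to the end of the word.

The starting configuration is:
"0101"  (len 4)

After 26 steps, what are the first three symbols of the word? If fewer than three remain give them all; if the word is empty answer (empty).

010

[0] "0101"  (len 4)
[1] "101"  (len 3)
[2] "0101"  (len 4)
[3] "101"  (len 3)
[4] "0101"  (len 4)
[5] "101"  (len 3)
[6] "0101"  (len 4)
[7] "101"  (len 3)
[8] "0101"  (len 4)
[9] "101"  (len 3)
[10] "0101"  (len 4)
[11] "101"  (len 3)
[12] "0101"  (len 4)
[13] "101"  (len 3)
[14] "0101"  (len 4)
[15] "101"  (len 3)
[16] "0101"  (len 4)
[17] "101"  (len 3)
[18] "0101"  (len 4)
[19] "101"  (len 3)
[20] "0101"  (len 4)
[21] "101"  (len 3)
[22] "0101"  (len 4)
[23] "101"  (len 3)
[24] "0101"  (len 4)
[25] "101"  (len 3)
[26] "0101"  (len 4)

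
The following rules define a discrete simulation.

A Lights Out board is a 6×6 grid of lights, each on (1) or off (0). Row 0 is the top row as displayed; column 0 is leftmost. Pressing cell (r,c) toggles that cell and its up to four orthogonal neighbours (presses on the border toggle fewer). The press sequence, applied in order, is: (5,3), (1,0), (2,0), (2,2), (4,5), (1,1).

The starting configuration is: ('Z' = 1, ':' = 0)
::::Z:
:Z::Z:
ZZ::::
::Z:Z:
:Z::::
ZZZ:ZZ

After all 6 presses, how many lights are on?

k=0  ::::Z:
:Z::Z:
ZZ::::
::Z:Z:
:Z::::
ZZZ:ZZ
k=1  ::::Z:
:Z::Z:
ZZ::::
::Z:Z:
:Z:Z::
ZZ:Z:Z
k=2  Z:::Z:
Z:::Z:
:Z::::
::Z:Z:
:Z:Z::
ZZ:Z:Z
k=3  Z:::Z:
::::Z:
Z:::::
Z:Z:Z:
:Z:Z::
ZZ:Z:Z
k=4  Z:::Z:
::Z:Z:
ZZZZ::
Z:::Z:
:Z:Z::
ZZ:Z:Z
k=5  Z:::Z:
::Z:Z:
ZZZZ::
Z:::ZZ
:Z:ZZZ
ZZ:Z::
k=6  ZZ::Z:
ZZ::Z:
Z:ZZ::
Z:::ZZ
:Z:ZZZ
ZZ:Z::

19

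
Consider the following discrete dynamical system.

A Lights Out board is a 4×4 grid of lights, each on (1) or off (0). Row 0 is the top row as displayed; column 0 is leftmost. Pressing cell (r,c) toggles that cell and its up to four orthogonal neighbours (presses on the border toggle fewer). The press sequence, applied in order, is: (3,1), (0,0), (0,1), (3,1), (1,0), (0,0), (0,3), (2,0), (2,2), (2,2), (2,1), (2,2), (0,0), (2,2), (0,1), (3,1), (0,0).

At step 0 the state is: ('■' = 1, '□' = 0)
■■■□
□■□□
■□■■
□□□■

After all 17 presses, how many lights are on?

8

t=0: ■■■□
□■□□
■□■■
□□□■
t=1: ■■■□
□■□□
■■■■
■■■■
t=2: □□■□
■■□□
■■■■
■■■■
t=3: ■■□□
■□□□
■■■■
■■■■
t=4: ■■□□
■□□□
■□■■
□□□■
t=5: □■□□
□■□□
□□■■
□□□■
t=6: ■□□□
■■□□
□□■■
□□□■
t=7: ■□■■
■■□■
□□■■
□□□■
t=8: ■□■■
□■□■
■■■■
■□□■
t=9: ■□■■
□■■■
■□□□
■□■■
t=10: ■□■■
□■□■
■■■■
■□□■
t=11: ■□■■
□□□■
□□□■
■■□■
t=12: ■□■■
□□■■
□■■□
■■■■
t=13: □■■■
■□■■
□■■□
■■■■
t=14: □■■■
■□□■
□□□■
■■□■
t=15: ■□□■
■■□■
□□□■
■■□■
t=16: ■□□■
■■□■
□■□■
□□■■
t=17: □■□■
□■□■
□■□■
□□■■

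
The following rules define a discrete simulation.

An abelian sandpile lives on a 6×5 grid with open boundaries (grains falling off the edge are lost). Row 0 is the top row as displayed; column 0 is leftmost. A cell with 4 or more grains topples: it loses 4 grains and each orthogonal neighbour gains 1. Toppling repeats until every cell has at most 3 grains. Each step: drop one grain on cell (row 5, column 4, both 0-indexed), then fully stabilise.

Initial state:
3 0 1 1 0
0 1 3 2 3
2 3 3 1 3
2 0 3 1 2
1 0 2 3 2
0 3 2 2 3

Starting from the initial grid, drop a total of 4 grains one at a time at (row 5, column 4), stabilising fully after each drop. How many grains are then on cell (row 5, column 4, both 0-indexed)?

step 0: 3 0 1 1 0
0 1 3 2 3
2 3 3 1 3
2 0 3 1 2
1 0 2 3 2
0 3 2 2 3
step 1: 3 0 1 1 0
0 1 3 2 3
2 3 3 1 3
2 0 3 1 2
1 0 2 3 3
0 3 2 3 0
step 2: 3 0 1 1 0
0 1 3 2 3
2 3 3 1 3
2 0 3 1 2
1 0 2 3 3
0 3 2 3 1
step 3: 3 0 1 1 0
0 1 3 2 3
2 3 3 1 3
2 0 3 1 2
1 0 2 3 3
0 3 2 3 2
step 4: 3 0 1 1 0
0 1 3 2 3
2 3 3 1 3
2 0 3 1 2
1 0 2 3 3
0 3 2 3 3

3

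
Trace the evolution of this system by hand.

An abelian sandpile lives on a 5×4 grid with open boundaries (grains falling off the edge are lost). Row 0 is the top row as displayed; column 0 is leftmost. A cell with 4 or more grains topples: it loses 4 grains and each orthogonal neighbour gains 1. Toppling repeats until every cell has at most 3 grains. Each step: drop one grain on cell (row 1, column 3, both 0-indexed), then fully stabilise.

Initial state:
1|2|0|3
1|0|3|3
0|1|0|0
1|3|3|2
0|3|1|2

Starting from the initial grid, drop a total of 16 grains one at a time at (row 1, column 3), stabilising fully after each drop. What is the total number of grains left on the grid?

33

step 0: 1|2|0|3
1|0|3|3
0|1|0|0
1|3|3|2
0|3|1|2
step 1: 1|2|2|0
1|1|0|2
0|1|1|1
1|3|3|2
0|3|1|2
step 2: 1|2|2|0
1|1|0|3
0|1|1|1
1|3|3|2
0|3|1|2
step 3: 1|2|2|1
1|1|1|0
0|1|1|2
1|3|3|2
0|3|1|2
step 4: 1|2|2|1
1|1|1|1
0|1|1|2
1|3|3|2
0|3|1|2
step 5: 1|2|2|1
1|1|1|2
0|1|1|2
1|3|3|2
0|3|1|2
step 6: 1|2|2|1
1|1|1|3
0|1|1|2
1|3|3|2
0|3|1|2
step 7: 1|2|2|2
1|1|2|0
0|1|1|3
1|3|3|2
0|3|1|2
step 8: 1|2|2|2
1|1|2|1
0|1|1|3
1|3|3|2
0|3|1|2
step 9: 1|2|2|2
1|1|2|2
0|1|1|3
1|3|3|2
0|3|1|2
step 10: 1|2|2|2
1|1|2|3
0|1|1|3
1|3|3|2
0|3|1|2
step 11: 1|2|2|3
1|1|3|1
0|1|2|0
1|3|3|3
0|3|1|2
step 12: 1|2|2|3
1|1|3|2
0|1|2|0
1|3|3|3
0|3|1|2
step 13: 1|2|2|3
1|1|3|3
0|1|2|0
1|3|3|3
0|3|1|2
step 14: 1|3|0|1
1|2|1|2
0|1|3|1
1|3|3|3
0|3|1|2
step 15: 1|3|0|1
1|2|1|3
0|1|3|1
1|3|3|3
0|3|1|2
step 16: 1|3|0|2
1|2|2|0
0|1|3|2
1|3|3|3
0|3|1|2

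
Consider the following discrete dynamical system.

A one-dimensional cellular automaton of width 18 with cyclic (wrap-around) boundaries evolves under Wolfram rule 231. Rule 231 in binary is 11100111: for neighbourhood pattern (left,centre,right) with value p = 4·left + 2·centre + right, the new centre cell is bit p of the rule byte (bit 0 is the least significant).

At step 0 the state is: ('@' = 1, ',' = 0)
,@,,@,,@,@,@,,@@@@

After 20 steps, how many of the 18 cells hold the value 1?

15

k=0  ,@,,@,,@,@,@,,@@@@
k=1  @@,@@,@@@@@@,@,@@@
k=2  @@@,@@,@@@@@@@@,@@
k=3  @@@@,@@,@@@@@@@@,@
k=4  @@@@@,@@,@@@@@@@@,
k=5  ,@@@@@,@@,@@@@@@@@
k=6  @,@@@@@,@@,@@@@@@@
k=7  @@,@@@@@,@@,@@@@@@
k=8  @@@,@@@@@,@@,@@@@@
k=9  @@@@,@@@@@,@@,@@@@
k=10  @@@@@,@@@@@,@@,@@@
k=11  @@@@@@,@@@@@,@@,@@
k=12  @@@@@@@,@@@@@,@@,@
k=13  @@@@@@@@,@@@@@,@@,
k=14  ,@@@@@@@@,@@@@@,@@
k=15  @,@@@@@@@@,@@@@@,@
k=16  @@,@@@@@@@@,@@@@@,
k=17  ,@@,@@@@@@@@,@@@@@
k=18  @,@@,@@@@@@@@,@@@@
k=19  @@,@@,@@@@@@@@,@@@
k=20  @@@,@@,@@@@@@@@,@@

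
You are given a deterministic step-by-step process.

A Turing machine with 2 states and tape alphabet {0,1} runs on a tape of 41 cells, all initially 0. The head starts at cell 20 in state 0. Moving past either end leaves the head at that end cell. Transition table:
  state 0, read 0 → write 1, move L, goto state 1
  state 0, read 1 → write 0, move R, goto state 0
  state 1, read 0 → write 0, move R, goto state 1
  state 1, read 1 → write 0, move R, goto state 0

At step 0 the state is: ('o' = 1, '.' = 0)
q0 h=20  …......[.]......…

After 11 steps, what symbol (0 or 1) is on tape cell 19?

0

k=0  q0 h=20  …......[.]......…
k=1  q1 h=19  …......[.]o.....…
k=2  q1 h=20  …......[o]......…
k=3  q0 h=21  …......[.]......…
k=4  q1 h=20  …......[.]o.....…
k=5  q1 h=21  …......[o]......…
k=6  q0 h=22  …......[.]......…
k=7  q1 h=21  …......[.]o.....…
k=8  q1 h=22  …......[o]......…
k=9  q0 h=23  …......[.]......…
k=10  q1 h=22  …......[.]o.....…
k=11  q1 h=23  …......[o]......…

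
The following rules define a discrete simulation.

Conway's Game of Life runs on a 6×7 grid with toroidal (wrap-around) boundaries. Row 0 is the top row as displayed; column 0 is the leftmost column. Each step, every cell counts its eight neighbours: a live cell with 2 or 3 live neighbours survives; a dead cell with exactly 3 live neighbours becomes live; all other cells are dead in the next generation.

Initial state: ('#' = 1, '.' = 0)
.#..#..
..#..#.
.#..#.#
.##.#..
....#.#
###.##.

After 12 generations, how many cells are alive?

8

0) .#..#..
..#..#.
.#..#.#
.##.#..
....#.#
###.##.
1) #...#.#
######.
##..#..
.##.#..
....#.#
###.#.#
2) .......
..#....
......#
.##.#..
....#.#
.#..#..
3) .......
.......
.###...
#..#...
###.#..
.....#.
4) .......
..#....
.###...
#...#..
#####.#
.#.....
5) .......
.###...
.###...
....###
..#####
.#.#...
6) .#.#...
.#.#...
##...#.
##....#
#.#...#
...#.#.
7) ...#...
.#..#..
.......
..#..#.
..#..#.
##.##.#
8) .#.#.#.
.......
.......
.......
#.#..#.
##.####
9) .#.#.#.
.......
.......
.......
#.##.#.
...#...
10) ..#.#..
.......
.......
.......
..###..
.#.#..#
11) ..##...
.......
.......
...#...
..###..
.#...#.
12) ..#....
.......
.......
..###..
..###..
.#.....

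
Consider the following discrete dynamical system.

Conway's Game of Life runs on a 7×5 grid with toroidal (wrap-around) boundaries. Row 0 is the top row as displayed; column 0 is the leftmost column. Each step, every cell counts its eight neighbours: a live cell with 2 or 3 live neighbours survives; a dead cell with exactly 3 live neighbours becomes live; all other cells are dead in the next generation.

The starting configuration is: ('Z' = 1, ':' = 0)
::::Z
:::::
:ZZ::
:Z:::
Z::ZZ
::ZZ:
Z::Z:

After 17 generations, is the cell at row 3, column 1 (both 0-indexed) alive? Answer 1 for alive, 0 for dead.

gen 0: ::::Z
:::::
:ZZ::
:Z:::
Z::ZZ
::ZZ:
Z::Z:
gen 1: ::::Z
:::::
:ZZ::
:Z:ZZ
ZZ:ZZ
ZZZ::
::ZZ:
gen 2: :::Z:
:::::
ZZZZ:
:::::
:::::
:::::
Z:ZZZ
gen 3: ::ZZ:
:Z:ZZ
:ZZ::
:ZZ::
:::::
:::ZZ
::ZZZ
gen 4: ZZ:::
ZZ::Z
:::::
:ZZ::
::ZZ:
::Z:Z
:::::
gen 5: :Z::Z
:Z::Z
::Z::
:ZZZ:
:::::
::Z::
ZZ:::
gen 6: :ZZ:Z
:ZZZ:
Z::::
:ZZZ:
:Z:Z:
:Z:::
ZZZ::
gen 7: ::::Z
:::ZZ
Z:::Z
ZZ:ZZ
ZZ:Z:
:::::
:::Z:
gen 8: ::::Z
:::Z:
:ZZ::
:::Z:
:Z:Z:
::Z:Z
:::::
gen 9: :::::
::ZZ:
::ZZ:
:Z:Z:
:::ZZ
::ZZ:
:::Z:
gen 10: ::ZZ:
::ZZ:
:Z::Z
:::::
::::Z
::Z::
::ZZ:
gen 11: :Z::Z
:Z::Z
::ZZ:
Z::::
:::::
::Z::
:Z:::
gen 12: :ZZ::
:Z::Z
ZZZZZ
:::::
:::::
:::::
ZZZ::
gen 13: :::Z:
::::Z
:ZZZZ
ZZZZZ
:::::
:Z:::
Z:Z::
gen 14: :::ZZ
Z:::Z
:::::
:::::
:::ZZ
:Z:::
:ZZ::
gen 15: :ZZZZ
Z::ZZ
:::::
:::::
:::::
ZZ:Z:
ZZZZ:
gen 16: :::::
ZZ:::
::::Z
:::::
:::::
Z::Z:
:::::
gen 17: :::::
Z::::
Z::::
:::::
:::::
:::::
:::::

0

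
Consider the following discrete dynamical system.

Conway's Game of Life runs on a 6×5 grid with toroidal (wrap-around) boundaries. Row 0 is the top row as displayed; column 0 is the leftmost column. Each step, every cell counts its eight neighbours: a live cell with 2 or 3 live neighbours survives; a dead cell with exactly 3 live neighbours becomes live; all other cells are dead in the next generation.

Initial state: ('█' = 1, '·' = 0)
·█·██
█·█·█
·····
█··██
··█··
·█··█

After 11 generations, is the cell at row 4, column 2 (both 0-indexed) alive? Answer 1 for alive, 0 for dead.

step 0: ·█·██
█·█·█
·····
█··██
··█··
·█··█
step 1: ·█···
███·█
·█···
···██
·██··
·█··█
step 2: ···██
··█··
·█···
██·█·
·██·█
·█···
step 3: ··██·
··██·
██···
···██
···██
·█··█
step 4: ·█··█
···██
██···
··██·
··█··
█···█
step 5: ·····
·████
██···
··██·
·██·█
██·██
step 6: ·····
·████
█····
···██
·····
·█·██
step 7: ·█···
█████
██···
····█
█·█··
·····
step 8: ·█·██
···██
·····
····█
·····
·█···
step 9: ···██
█·███
···██
·····
·····
█·█··
step 10: ·····
█·█··
█·█··
·····
·····
···██
step 11: ···██
·····
·····
·····
·····
·····

0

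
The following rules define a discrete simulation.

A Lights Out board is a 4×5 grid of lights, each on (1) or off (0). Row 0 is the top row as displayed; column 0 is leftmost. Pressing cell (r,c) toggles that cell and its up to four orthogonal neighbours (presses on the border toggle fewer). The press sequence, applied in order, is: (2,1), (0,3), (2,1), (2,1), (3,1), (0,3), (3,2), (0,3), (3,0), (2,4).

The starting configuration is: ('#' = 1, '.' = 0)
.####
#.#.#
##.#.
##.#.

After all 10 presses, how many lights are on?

[0] .####
#.#.#
##.#.
##.#.
[1] .####
###.#
..##.
#..#.
[2] .#...
#####
..##.
#..#.
[3] .#...
#.###
##.#.
##.#.
[4] .#...
#####
..##.
#..#.
[5] .#...
#####
.###.
.###.
[6] .####
###.#
.###.
.###.
[7] .####
###.#
.#.#.
.....
[8] .#...
#####
.#.#.
.....
[9] .#...
#####
##.#.
##...
[10] .#...
####.
##..#
##..#

11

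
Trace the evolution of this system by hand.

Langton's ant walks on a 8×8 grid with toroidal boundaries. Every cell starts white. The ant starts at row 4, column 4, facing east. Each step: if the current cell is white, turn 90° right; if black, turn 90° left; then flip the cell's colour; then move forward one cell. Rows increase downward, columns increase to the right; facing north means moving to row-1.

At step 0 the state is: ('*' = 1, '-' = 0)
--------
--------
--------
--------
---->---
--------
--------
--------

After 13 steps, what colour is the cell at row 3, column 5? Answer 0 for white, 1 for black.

t=0: --------
--------
--------
--------
---->---
--------
--------
--------
t=1: --------
--------
--------
--------
----*---
----v---
--------
--------
t=2: --------
--------
--------
--------
----*---
---<*---
--------
--------
t=3: --------
--------
--------
--------
---^*---
---**---
--------
--------
t=4: --------
--------
--------
--------
---*>---
---**---
--------
--------
t=5: --------
--------
--------
----^---
---*----
---**---
--------
--------
t=6: --------
--------
--------
----*>--
---*----
---**---
--------
--------
t=7: --------
--------
--------
----**--
---*-v--
---**---
--------
--------
t=8: --------
--------
--------
----**--
---*<*--
---**---
--------
--------
t=9: --------
--------
--------
----^*--
---***--
---**---
--------
--------
t=10: --------
--------
--------
---<-*--
---***--
---**---
--------
--------
t=11: --------
--------
---^----
---*-*--
---***--
---**---
--------
--------
t=12: --------
--------
---*>---
---*-*--
---***--
---**---
--------
--------
t=13: --------
--------
---**---
---*v*--
---***--
---**---
--------
--------

1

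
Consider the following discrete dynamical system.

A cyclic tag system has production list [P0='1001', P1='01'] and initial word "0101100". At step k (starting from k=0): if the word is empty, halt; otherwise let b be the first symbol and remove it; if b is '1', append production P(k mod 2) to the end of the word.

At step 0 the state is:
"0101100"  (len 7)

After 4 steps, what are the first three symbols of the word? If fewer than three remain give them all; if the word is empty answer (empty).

100

0) "0101100"  (len 7)
1) "101100"  (len 6)
2) "0110001"  (len 7)
3) "110001"  (len 6)
4) "1000101"  (len 7)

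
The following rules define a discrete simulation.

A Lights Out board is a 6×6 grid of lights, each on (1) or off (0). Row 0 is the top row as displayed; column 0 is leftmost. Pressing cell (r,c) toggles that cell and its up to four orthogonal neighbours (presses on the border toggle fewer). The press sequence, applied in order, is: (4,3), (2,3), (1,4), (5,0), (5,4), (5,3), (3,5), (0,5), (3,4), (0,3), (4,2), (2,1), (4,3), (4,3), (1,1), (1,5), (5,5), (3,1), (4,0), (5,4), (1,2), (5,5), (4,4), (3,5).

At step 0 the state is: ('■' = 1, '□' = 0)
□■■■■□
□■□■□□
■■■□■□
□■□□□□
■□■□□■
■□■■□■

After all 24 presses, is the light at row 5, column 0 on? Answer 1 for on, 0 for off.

t=0: □■■■■□
□■□■□□
■■■□■□
□■□□□□
■□■□□■
■□■■□■
t=1: □■■■■□
□■□■□□
■■■□■□
□■□■□□
■□□■■■
■□■□□■
t=2: □■■■■□
□■□□□□
■■□■□□
□■□□□□
■□□■■■
■□■□□■
t=3: □■■■□□
□■□■■■
■■□■■□
□■□□□□
■□□■■■
■□■□□■
t=4: □■■■□□
□■□■■■
■■□■■□
□■□□□□
□□□■■■
□■■□□■
t=5: □■■■□□
□■□■■■
■■□■■□
□■□□□□
□□□■□■
□■■■■□
t=6: □■■■□□
□■□■■■
■■□■■□
□■□□□□
□□□□□■
□■□□□□
t=7: □■■■□□
□■□■■■
■■□■■■
□■□□■■
□□□□□□
□■□□□□
t=8: □■■■■■
□■□■■□
■■□■■■
□■□□■■
□□□□□□
□■□□□□
t=9: □■■■■■
□■□■■□
■■□■□■
□■□■□□
□□□□■□
□■□□□□
t=10: □■□□□■
□■□□■□
■■□■□■
□■□■□□
□□□□■□
□■□□□□
t=11: □■□□□■
□■□□■□
■■□■□■
□■■■□□
□■■■■□
□■■□□□
t=12: □■□□□■
□□□□■□
□□■■□■
□□■■□□
□■■■■□
□■■□□□
t=13: □■□□□■
□□□□■□
□□■■□■
□□■□□□
□■□□□□
□■■■□□
t=14: □■□□□■
□□□□■□
□□■■□■
□□■■□□
□■■■■□
□■■□□□
t=15: □□□□□■
■■■□■□
□■■■□■
□□■■□□
□■■■■□
□■■□□□
t=16: □□□□□□
■■■□□■
□■■■□□
□□■■□□
□■■■■□
□■■□□□
t=17: □□□□□□
■■■□□■
□■■■□□
□□■■□□
□■■■■■
□■■□■■
t=18: □□□□□□
■■■□□■
□□■■□□
■■□■□□
□□■■■■
□■■□■■
t=19: □□□□□□
■■■□□■
□□■■□□
□■□■□□
■■■■■■
■■■□■■
t=20: □□□□□□
■■■□□■
□□■■□□
□■□■□□
■■■■□■
■■■■□□
t=21: □□■□□□
■□□■□■
□□□■□□
□■□■□□
■■■■□■
■■■■□□
t=22: □□■□□□
■□□■□■
□□□■□□
□■□■□□
■■■■□□
■■■■■■
t=23: □□■□□□
■□□■□■
□□□■□□
□■□■■□
■■■□■■
■■■■□■
t=24: □□■□□□
■□□■□■
□□□■□■
□■□■□■
■■■□■□
■■■■□■

1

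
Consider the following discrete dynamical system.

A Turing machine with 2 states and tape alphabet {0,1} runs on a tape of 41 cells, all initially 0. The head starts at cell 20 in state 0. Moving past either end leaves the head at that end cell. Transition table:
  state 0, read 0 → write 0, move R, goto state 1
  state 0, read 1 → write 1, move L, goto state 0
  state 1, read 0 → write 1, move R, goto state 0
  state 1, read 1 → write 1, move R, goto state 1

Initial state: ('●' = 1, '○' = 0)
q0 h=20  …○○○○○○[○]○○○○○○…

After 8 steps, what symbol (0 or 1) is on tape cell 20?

0

gen 0: q0 h=20  …○○○○○○[○]○○○○○○…
gen 1: q1 h=21  …○○○○○○[○]○○○○○○…
gen 2: q0 h=22  …○○○○○●[○]○○○○○○…
gen 3: q1 h=23  …○○○○●○[○]○○○○○○…
gen 4: q0 h=24  …○○○●○●[○]○○○○○○…
gen 5: q1 h=25  …○○●○●○[○]○○○○○○…
gen 6: q0 h=26  …○●○●○●[○]○○○○○○…
gen 7: q1 h=27  …●○●○●○[○]○○○○○○…
gen 8: q0 h=28  …○●○●○●[○]○○○○○○…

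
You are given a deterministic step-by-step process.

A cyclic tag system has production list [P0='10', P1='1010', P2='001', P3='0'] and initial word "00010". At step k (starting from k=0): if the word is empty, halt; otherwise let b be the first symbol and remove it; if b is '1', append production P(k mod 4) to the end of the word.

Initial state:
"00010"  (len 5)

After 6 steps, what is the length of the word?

step 0: "00010"  (len 5)
step 1: "0010"  (len 4)
step 2: "010"  (len 3)
step 3: "10"  (len 2)
step 4: "00"  (len 2)
step 5: "0"  (len 1)
step 6: (halted — word empty)

0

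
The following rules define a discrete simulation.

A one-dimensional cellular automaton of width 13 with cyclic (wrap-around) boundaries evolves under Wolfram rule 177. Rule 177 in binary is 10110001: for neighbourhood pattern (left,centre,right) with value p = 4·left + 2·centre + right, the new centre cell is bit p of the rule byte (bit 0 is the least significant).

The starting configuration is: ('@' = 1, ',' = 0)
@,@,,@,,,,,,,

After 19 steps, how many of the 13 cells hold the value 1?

5

[0] @,@,,@,,,,,,,
[1] ,@,@,,@@@@@@,
[2] ,,@,@,,@@@@,@
[3] @,,@,@,,@@,@,
[4] ,@,,@,@,,,@,@
[5] @,@,,@,@@,,@,
[6] ,@,@,,@,,@,,@
[7] @,@,@,,@,,@,,
[8] ,@,@,@,,@,,@,
[9] ,,@,@,@,,@,,@
[10] @,,@,@,@,,@,,
[11] ,@,,@,@,@,,@,
[12] ,,@,,@,@,@,,@
[13] @,,@,,@,@,@,,
[14] ,@,,@,,@,@,@,
[15] ,,@,,@,,@,@,@
[16] @,,@,,@,,@,@,
[17] ,@,,@,,@,,@,@
[18] @,@,,@,,@,,@,
[19] ,@,@,,@,,@,,@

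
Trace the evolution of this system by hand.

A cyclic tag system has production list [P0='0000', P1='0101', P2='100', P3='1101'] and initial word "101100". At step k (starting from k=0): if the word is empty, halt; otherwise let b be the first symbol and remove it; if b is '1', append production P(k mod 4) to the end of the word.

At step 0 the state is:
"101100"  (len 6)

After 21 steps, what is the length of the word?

14

step 0: "101100"  (len 6)
step 1: "011000000"  (len 9)
step 2: "11000000"  (len 8)
step 3: "1000000100"  (len 10)
step 4: "0000001001101"  (len 13)
step 5: "000001001101"  (len 12)
step 6: "00001001101"  (len 11)
step 7: "0001001101"  (len 10)
step 8: "001001101"  (len 9)
step 9: "01001101"  (len 8)
step 10: "1001101"  (len 7)
step 11: "001101100"  (len 9)
step 12: "01101100"  (len 8)
step 13: "1101100"  (len 7)
step 14: "1011000101"  (len 10)
step 15: "011000101100"  (len 12)
step 16: "11000101100"  (len 11)
step 17: "10001011000000"  (len 14)
step 18: "00010110000000101"  (len 17)
step 19: "0010110000000101"  (len 16)
step 20: "010110000000101"  (len 15)
step 21: "10110000000101"  (len 14)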